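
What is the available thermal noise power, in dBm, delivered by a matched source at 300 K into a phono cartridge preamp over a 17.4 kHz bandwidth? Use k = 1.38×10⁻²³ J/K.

−131.4 dBm

P_n = kTB = 1.38×10⁻²³ × 300 × 1.74×10⁴ = 7.20×10⁻¹⁷ W
In dBm: 10 log₁₀(7.20×10⁻¹⁷ / 10⁻³) = −131.4 dBm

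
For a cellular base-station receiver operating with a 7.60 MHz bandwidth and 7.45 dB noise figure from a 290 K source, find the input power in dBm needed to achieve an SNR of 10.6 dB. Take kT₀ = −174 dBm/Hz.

−87.1 dBm

Sensitivity = −174 + 10 log₁₀(B) + NF + SNR_min
= −174 + 68.81 + 7.45 + 10.6
= −87.14 dBm → −87.1 dBm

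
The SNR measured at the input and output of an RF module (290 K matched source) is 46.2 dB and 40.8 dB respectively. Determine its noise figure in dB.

5.4 dB

NF (dB) = SNR_in(dB) − SNR_out(dB) when the source is at T₀
NF = 46.2 − 40.8 = 5.4 dB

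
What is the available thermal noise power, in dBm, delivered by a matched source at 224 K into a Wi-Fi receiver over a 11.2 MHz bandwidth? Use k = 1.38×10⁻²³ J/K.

P_n = kTB = 1.38×10⁻²³ × 224 × 1.12×10⁷ = 3.46×10⁻¹⁴ W
In dBm: 10 log₁₀(3.46×10⁻¹⁴ / 10⁻³) = −104.6 dBm

−104.6 dBm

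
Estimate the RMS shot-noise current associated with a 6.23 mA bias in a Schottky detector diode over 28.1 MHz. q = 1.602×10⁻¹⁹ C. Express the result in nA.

237 nA

I_n = √(2qI·B)
2qI·B = 2 × 1.602×10⁻¹⁹ × 6.23×10⁻³ × 2.81×10⁷ = 5.61×10⁻¹⁴ A²
I_n = √(5.61×10⁻¹⁴) = 2.37×10⁻⁷ A = 237 nA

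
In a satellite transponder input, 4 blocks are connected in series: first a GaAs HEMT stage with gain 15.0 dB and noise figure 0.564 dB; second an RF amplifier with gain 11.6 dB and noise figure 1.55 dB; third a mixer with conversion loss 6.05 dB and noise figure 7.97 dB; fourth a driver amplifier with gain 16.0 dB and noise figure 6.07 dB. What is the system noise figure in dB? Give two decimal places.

0.76 dB

Convert to linear (a loss of L dB is a gain of −L dB): F_i = 10^(NF_i/10), G_i = 10^(G_i,dB/10)
  Stage 1: F_1 = 10^(0.564/10) = 1.139, G_1 = 10^(15.0/10) = 31.62
  Stage 2: F_2 = 10^(1.55/10) = 1.429, G_2 = 10^(11.6/10) = 14.45
  Stage 3: F_3 = 10^(7.97/10) = 6.266, G_3 = 10^(−6.05/10) = 0.2483
  Stage 4: F_4 = 10^(6.07/10) = 4.046, G_4 = 10^(16.0/10) = 39.81
Friis cascade:
  F = 1.139 + (1.429 − 1)/31.62 + (6.266 − 1)/457.1 + (4.046 − 1)/113.5 = 1.191
NF = 10 log₁₀(1.191) = 0.76 dB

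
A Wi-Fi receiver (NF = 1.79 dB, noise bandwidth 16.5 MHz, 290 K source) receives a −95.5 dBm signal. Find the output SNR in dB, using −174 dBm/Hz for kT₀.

4.5 dB

Noise floor: N = −174 + 10 log₁₀(B) + NF
10 log₁₀(1.65×10⁷) = 72.17 dB
N = −174 + 72.17 + 1.79 = −100.04 dBm
SNR = P_sig − N = −95.5 − (−100.04) = 4.54 dB → 4.5 dB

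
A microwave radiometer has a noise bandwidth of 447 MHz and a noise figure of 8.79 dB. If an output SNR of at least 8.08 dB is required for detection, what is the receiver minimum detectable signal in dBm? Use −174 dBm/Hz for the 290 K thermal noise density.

Sensitivity = −174 + 10 log₁₀(B) + NF + SNR_min
= −174 + 86.5 + 8.79 + 8.08
= −70.63 dBm → −70.6 dBm

−70.6 dBm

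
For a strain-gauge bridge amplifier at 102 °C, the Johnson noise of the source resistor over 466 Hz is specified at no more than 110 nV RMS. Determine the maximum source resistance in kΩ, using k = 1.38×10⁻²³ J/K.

1.25 kΩ

T = 102 °C + 273.15 = 375.15 K
Johnson–Nyquist: V_n = √(4kTRB) ⇒ R = V_n² / (4kTB)
4kTB = 4 × 1.38×10⁻²³ × 375.15 × 4.66×10² = 9.65×10⁻¹⁸
R = (1.10×10⁻⁷)² / 9.65×10⁻¹⁸ = 1.25×10³ Ω = 1.25 kΩ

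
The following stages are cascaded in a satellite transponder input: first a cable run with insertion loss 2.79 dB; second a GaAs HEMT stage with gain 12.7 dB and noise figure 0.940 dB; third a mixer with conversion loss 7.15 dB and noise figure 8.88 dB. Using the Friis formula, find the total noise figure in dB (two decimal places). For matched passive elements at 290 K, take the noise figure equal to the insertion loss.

4.84 dB

Convert to linear (a loss of L dB is a gain of −L dB): F_i = 10^(NF_i/10), G_i = 10^(G_i,dB/10)
  Stage 1: F_1 = 10^(2.79/10) = 1.901, G_1 = 10^(−2.79/10) = 0.5260
  Stage 2: F_2 = 10^(0.940/10) = 1.242, G_2 = 10^(12.7/10) = 18.62
  Stage 3: F_3 = 10^(8.88/10) = 7.727, G_3 = 10^(−7.15/10) = 0.1928
Friis cascade:
  F = 1.901 + (1.242 − 1)/0.5260 + (7.727 − 1)/9.795 = 3.047
NF = 10 log₁₀(3.047) = 4.84 dB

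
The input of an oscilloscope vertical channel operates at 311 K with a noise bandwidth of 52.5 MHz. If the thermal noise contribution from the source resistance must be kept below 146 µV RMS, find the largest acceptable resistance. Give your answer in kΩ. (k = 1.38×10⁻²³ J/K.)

23.7 kΩ

Johnson–Nyquist: V_n = √(4kTRB) ⇒ R = V_n² / (4kTB)
4kTB = 4 × 1.38×10⁻²³ × 311 × 5.25×10⁷ = 9.01×10⁻¹³
R = (1.46×10⁻⁴)² / 9.01×10⁻¹³ = 2.37×10⁴ Ω = 23.7 kΩ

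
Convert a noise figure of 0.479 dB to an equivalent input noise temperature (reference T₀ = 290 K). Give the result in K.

33.8 K

F = 10^(0.479/10) = 1.11661
T_e = (F − 1)·T₀ = (1.11661 − 1) × 290 = 33.8 K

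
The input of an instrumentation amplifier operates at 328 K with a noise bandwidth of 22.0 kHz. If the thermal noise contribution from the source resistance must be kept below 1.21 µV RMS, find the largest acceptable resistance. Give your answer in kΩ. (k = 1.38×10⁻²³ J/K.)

Johnson–Nyquist: V_n = √(4kTRB) ⇒ R = V_n² / (4kTB)
4kTB = 4 × 1.38×10⁻²³ × 328 × 2.20×10⁴ = 3.98×10⁻¹⁶
R = (1.21×10⁻⁶)² / 3.98×10⁻¹⁶ = 3.68×10³ Ω = 3.68 kΩ

3.68 kΩ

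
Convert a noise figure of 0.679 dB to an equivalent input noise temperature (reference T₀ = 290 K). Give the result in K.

F = 10^(0.679/10) = 1.16923
T_e = (F − 1)·T₀ = (1.16923 − 1) × 290 = 49.1 K

49.1 K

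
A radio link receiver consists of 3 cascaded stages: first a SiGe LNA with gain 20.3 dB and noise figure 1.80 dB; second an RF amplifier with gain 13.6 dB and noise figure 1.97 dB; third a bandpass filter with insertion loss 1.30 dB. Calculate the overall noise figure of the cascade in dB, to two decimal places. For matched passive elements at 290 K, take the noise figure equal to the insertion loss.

1.82 dB

Convert to linear (a loss of L dB is a gain of −L dB): F_i = 10^(NF_i/10), G_i = 10^(G_i,dB/10)
  Stage 1: F_1 = 10^(1.80/10) = 1.514, G_1 = 10^(20.3/10) = 107.2
  Stage 2: F_2 = 10^(1.97/10) = 1.574, G_2 = 10^(13.6/10) = 22.91
  Stage 3: F_3 = 10^(1.30/10) = 1.349, G_3 = 10^(−1.30/10) = 0.7413
Friis cascade:
  F = 1.514 + (1.574 − 1)/107.2 + (1.349 − 1)/2455 = 1.519
NF = 10 log₁₀(1.519) = 1.82 dB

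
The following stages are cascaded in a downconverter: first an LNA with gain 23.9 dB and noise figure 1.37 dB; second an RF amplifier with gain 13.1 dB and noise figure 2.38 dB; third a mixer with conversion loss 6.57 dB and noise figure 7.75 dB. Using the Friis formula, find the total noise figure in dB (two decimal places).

Convert to linear (a loss of L dB is a gain of −L dB): F_i = 10^(NF_i/10), G_i = 10^(G_i,dB/10)
  Stage 1: F_1 = 10^(1.37/10) = 1.371, G_1 = 10^(23.9/10) = 245.5
  Stage 2: F_2 = 10^(2.38/10) = 1.730, G_2 = 10^(13.1/10) = 20.42
  Stage 3: F_3 = 10^(7.75/10) = 5.957, G_3 = 10^(−6.57/10) = 0.2203
Friis cascade:
  F = 1.371 + (1.730 − 1)/245.5 + (5.957 − 1)/5012 = 1.375
NF = 10 log₁₀(1.375) = 1.38 dB

1.38 dB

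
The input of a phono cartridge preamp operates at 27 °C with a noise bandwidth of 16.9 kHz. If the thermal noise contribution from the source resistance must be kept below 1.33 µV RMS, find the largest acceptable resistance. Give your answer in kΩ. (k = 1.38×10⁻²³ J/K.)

T = 27 °C + 273.15 = 300.15 K
Johnson–Nyquist: V_n = √(4kTRB) ⇒ R = V_n² / (4kTB)
4kTB = 4 × 1.38×10⁻²³ × 300.15 × 1.69×10⁴ = 2.80×10⁻¹⁶
R = (1.33×10⁻⁶)² / 2.80×10⁻¹⁶ = 6.32×10³ Ω = 6.32 kΩ

6.32 kΩ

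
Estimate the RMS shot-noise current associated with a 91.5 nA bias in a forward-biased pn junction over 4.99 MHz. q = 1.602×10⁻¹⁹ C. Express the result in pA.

I_n = √(2qI·B)
2qI·B = 2 × 1.602×10⁻¹⁹ × 9.15×10⁻⁸ × 4.99×10⁶ = 1.46×10⁻¹⁹ A²
I_n = √(1.46×10⁻¹⁹) = 3.82×10⁻¹⁰ A = 382 pA

382 pA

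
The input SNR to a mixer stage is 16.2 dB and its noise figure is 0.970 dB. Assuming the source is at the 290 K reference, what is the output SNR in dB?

By definition F = SNR_in/SNR_out, so in dB: SNR_out = SNR_in − NF
SNR_out = 16.2 − 0.970 = 15.230 dB

15.230 dB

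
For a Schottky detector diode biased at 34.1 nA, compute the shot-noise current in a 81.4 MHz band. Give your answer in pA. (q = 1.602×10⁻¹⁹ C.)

I_n = √(2qI·B)
2qI·B = 2 × 1.602×10⁻¹⁹ × 3.41×10⁻⁸ × 8.14×10⁷ = 8.89×10⁻¹⁹ A²
I_n = √(8.89×10⁻¹⁹) = 9.43×10⁻¹⁰ A = 943 pA

943 pA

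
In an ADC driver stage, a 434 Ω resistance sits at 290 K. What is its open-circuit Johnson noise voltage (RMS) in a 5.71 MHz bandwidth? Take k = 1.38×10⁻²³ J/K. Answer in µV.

6.30 µV

V_n = √(4kTRB)
4kTRB = 4 × 1.38×10⁻²³ × 290 × 4.34×10² × 5.71×10⁶ = 3.97×10⁻¹¹ V²
V_n = √(3.97×10⁻¹¹) = 6.30×10⁻⁶ V = 6.30 µV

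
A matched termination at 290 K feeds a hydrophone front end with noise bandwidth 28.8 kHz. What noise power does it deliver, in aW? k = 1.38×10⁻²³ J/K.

P_n = kTB = 1.38×10⁻²³ × 290 × 2.88×10⁴ = 1.15×10⁻¹⁶ W = 115 aW

115 aW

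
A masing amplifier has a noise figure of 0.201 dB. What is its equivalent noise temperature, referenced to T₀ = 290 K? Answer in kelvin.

13.7 K

F = 10^(0.201/10) = 1.04737
T_e = (F − 1)·T₀ = (1.04737 − 1) × 290 = 13.7 K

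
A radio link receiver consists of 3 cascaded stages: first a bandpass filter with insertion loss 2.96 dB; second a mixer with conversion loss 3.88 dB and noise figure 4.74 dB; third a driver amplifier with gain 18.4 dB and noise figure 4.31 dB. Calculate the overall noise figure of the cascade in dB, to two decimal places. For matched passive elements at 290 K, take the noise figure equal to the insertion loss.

Convert to linear (a loss of L dB is a gain of −L dB): F_i = 10^(NF_i/10), G_i = 10^(G_i,dB/10)
  Stage 1: F_1 = 10^(2.96/10) = 1.977, G_1 = 10^(−2.96/10) = 0.5058
  Stage 2: F_2 = 10^(4.74/10) = 2.979, G_2 = 10^(−3.88/10) = 0.4093
  Stage 3: F_3 = 10^(4.31/10) = 2.698, G_3 = 10^(18.4/10) = 69.18
Friis cascade:
  F = 1.977 + (2.979 − 1)/0.5058 + (2.698 − 1)/0.2070 = 14.09
NF = 10 log₁₀(14.09) = 11.49 dB

11.49 dB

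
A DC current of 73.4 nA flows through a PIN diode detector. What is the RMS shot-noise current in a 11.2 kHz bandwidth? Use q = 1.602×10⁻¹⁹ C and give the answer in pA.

I_n = √(2qI·B)
2qI·B = 2 × 1.602×10⁻¹⁹ × 7.34×10⁻⁸ × 1.12×10⁴ = 2.63×10⁻²² A²
I_n = √(2.63×10⁻²²) = 1.62×10⁻¹¹ A = 16.2 pA

16.2 pA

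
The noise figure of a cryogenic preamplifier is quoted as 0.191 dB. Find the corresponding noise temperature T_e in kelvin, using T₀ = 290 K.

13.0 K

F = 10^(0.191/10) = 1.04496
T_e = (F − 1)·T₀ = (1.04496 − 1) × 290 = 13.0 K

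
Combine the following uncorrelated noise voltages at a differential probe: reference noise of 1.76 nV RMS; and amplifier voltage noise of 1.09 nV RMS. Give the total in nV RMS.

2.07 nV

Uncorrelated sources add in power (mean-square): V_tot = √(ΣV_i²)
V_tot = √[(1.76×10⁻⁹)² + (1.09×10⁻⁹)²] = 2.07×10⁻⁹ V = 2.07 nV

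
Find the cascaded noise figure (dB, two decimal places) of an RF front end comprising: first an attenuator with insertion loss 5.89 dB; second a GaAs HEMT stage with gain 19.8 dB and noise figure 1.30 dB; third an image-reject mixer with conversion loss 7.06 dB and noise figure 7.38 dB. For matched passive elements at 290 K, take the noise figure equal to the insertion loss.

7.34 dB

Convert to linear (a loss of L dB is a gain of −L dB): F_i = 10^(NF_i/10), G_i = 10^(G_i,dB/10)
  Stage 1: F_1 = 10^(5.89/10) = 3.882, G_1 = 10^(−5.89/10) = 0.2576
  Stage 2: F_2 = 10^(1.30/10) = 1.349, G_2 = 10^(19.8/10) = 95.50
  Stage 3: F_3 = 10^(7.38/10) = 5.470, G_3 = 10^(−7.06/10) = 0.1968
Friis cascade:
  F = 3.882 + (1.349 − 1)/0.2576 + (5.470 − 1)/24.60 = 5.418
NF = 10 log₁₀(5.418) = 7.34 dB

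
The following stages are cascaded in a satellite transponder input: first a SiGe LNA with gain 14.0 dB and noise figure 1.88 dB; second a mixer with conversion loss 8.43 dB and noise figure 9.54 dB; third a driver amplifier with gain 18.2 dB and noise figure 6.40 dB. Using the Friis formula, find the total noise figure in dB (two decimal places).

Convert to linear (a loss of L dB is a gain of −L dB): F_i = 10^(NF_i/10), G_i = 10^(G_i,dB/10)
  Stage 1: F_1 = 10^(1.88/10) = 1.542, G_1 = 10^(14.0/10) = 25.12
  Stage 2: F_2 = 10^(9.54/10) = 8.995, G_2 = 10^(−8.43/10) = 0.1435
  Stage 3: F_3 = 10^(6.40/10) = 4.365, G_3 = 10^(18.2/10) = 66.07
Friis cascade:
  F = 1.542 + (8.995 − 1)/25.12 + (4.365 − 1)/3.606 = 2.793
NF = 10 log₁₀(2.793) = 4.46 dB

4.46 dB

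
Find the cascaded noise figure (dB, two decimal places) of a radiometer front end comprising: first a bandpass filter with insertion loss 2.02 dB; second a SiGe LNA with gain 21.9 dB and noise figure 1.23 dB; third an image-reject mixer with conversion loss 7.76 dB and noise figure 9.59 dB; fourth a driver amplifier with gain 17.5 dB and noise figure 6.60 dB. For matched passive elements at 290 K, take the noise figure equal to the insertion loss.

3.83 dB

Convert to linear (a loss of L dB is a gain of −L dB): F_i = 10^(NF_i/10), G_i = 10^(G_i,dB/10)
  Stage 1: F_1 = 10^(2.02/10) = 1.592, G_1 = 10^(−2.02/10) = 0.6281
  Stage 2: F_2 = 10^(1.23/10) = 1.327, G_2 = 10^(21.9/10) = 154.9
  Stage 3: F_3 = 10^(9.59/10) = 9.099, G_3 = 10^(−7.76/10) = 0.1675
  Stage 4: F_4 = 10^(6.60/10) = 4.571, G_4 = 10^(17.5/10) = 56.23
Friis cascade:
  F = 1.592 + (1.327 − 1)/0.6281 + (9.099 − 1)/97.27 + (4.571 − 1)/16.29 = 2.416
NF = 10 log₁₀(2.416) = 3.83 dB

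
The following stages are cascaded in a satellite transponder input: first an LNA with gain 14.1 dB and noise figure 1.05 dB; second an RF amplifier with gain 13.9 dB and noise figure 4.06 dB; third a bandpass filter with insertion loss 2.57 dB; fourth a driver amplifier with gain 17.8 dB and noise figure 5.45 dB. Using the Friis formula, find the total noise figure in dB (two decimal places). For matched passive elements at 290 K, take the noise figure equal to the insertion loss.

1.28 dB

Convert to linear (a loss of L dB is a gain of −L dB): F_i = 10^(NF_i/10), G_i = 10^(G_i,dB/10)
  Stage 1: F_1 = 10^(1.05/10) = 1.274, G_1 = 10^(14.1/10) = 25.70
  Stage 2: F_2 = 10^(4.06/10) = 2.547, G_2 = 10^(13.9/10) = 24.55
  Stage 3: F_3 = 10^(2.57/10) = 1.807, G_3 = 10^(−2.57/10) = 0.5534
  Stage 4: F_4 = 10^(5.45/10) = 3.508, G_4 = 10^(17.8/10) = 60.26
Friis cascade:
  F = 1.274 + (2.547 − 1)/25.70 + (1.807 − 1)/631.0 + (3.508 − 1)/349.1 = 1.342
NF = 10 log₁₀(1.342) = 1.28 dB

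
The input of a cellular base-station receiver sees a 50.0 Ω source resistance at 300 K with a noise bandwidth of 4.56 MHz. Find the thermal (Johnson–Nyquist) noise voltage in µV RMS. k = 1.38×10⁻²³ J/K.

1.94 µV

V_n = √(4kTRB)
4kTRB = 4 × 1.38×10⁻²³ × 300 × 5.00×10¹ × 4.56×10⁶ = 3.78×10⁻¹² V²
V_n = √(3.78×10⁻¹²) = 1.94×10⁻⁶ V = 1.94 µV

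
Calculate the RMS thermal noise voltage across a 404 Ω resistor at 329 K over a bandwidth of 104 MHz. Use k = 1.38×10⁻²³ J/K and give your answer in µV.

V_n = √(4kTRB)
4kTRB = 4 × 1.38×10⁻²³ × 329 × 4.04×10² × 1.04×10⁸ = 7.63×10⁻¹⁰ V²
V_n = √(7.63×10⁻¹⁰) = 2.76×10⁻⁵ V = 27.6 µV

27.6 µV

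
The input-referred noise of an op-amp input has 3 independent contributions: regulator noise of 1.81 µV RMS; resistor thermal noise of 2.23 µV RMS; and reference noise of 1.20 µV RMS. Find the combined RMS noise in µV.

3.11 µV

Uncorrelated sources add in power (mean-square): V_tot = √(ΣV_i²)
V_tot = √[(1.81×10⁻⁶)² + (2.23×10⁻⁶)² + (1.20×10⁻⁶)²] = 3.11×10⁻⁶ V = 3.11 µV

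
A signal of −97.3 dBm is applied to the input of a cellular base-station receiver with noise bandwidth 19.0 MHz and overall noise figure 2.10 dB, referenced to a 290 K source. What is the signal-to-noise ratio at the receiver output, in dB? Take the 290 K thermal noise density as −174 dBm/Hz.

Noise floor: N = −174 + 10 log₁₀(B) + NF
10 log₁₀(1.90×10⁷) = 72.79 dB
N = −174 + 72.79 + 2.10 = −99.11 dBm
SNR = P_sig − N = −97.3 − (−99.11) = 1.81 dB → 1.8 dB

1.8 dB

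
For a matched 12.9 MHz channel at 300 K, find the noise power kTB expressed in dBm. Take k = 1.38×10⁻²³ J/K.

−102.7 dBm

P_n = kTB = 1.38×10⁻²³ × 300 × 1.29×10⁷ = 5.34×10⁻¹⁴ W
In dBm: 10 log₁₀(5.34×10⁻¹⁴ / 10⁻³) = −102.7 dBm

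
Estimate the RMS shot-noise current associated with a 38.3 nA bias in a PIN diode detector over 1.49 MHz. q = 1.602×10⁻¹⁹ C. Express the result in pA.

135 pA

I_n = √(2qI·B)
2qI·B = 2 × 1.602×10⁻¹⁹ × 3.83×10⁻⁸ × 1.49×10⁶ = 1.83×10⁻²⁰ A²
I_n = √(1.83×10⁻²⁰) = 1.35×10⁻¹⁰ A = 135 pA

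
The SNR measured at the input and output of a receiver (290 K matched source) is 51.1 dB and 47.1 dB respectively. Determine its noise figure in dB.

4.0 dB

NF (dB) = SNR_in(dB) − SNR_out(dB) when the source is at T₀
NF = 51.1 − 47.1 = 4.0 dB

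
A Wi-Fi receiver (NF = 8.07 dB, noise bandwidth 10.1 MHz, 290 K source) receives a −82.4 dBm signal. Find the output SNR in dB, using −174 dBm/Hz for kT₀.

13.5 dB

Noise floor: N = −174 + 10 log₁₀(B) + NF
10 log₁₀(1.01×10⁷) = 70.04 dB
N = −174 + 70.04 + 8.07 = −95.89 dBm
SNR = P_sig − N = −82.4 − (−95.89) = 13.49 dB → 13.5 dB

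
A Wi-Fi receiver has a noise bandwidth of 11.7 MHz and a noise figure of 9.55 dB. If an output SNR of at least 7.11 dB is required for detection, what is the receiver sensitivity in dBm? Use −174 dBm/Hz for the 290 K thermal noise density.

−86.7 dBm

Sensitivity = −174 + 10 log₁₀(B) + NF + SNR_min
= −174 + 70.68 + 9.55 + 7.11
= −86.66 dBm → −86.7 dBm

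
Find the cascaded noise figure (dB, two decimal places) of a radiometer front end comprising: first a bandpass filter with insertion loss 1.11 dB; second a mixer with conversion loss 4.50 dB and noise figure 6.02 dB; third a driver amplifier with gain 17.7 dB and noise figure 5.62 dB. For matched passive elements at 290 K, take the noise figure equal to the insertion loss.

Convert to linear (a loss of L dB is a gain of −L dB): F_i = 10^(NF_i/10), G_i = 10^(G_i,dB/10)
  Stage 1: F_1 = 10^(1.11/10) = 1.291, G_1 = 10^(−1.11/10) = 0.7745
  Stage 2: F_2 = 10^(6.02/10) = 3.999, G_2 = 10^(−4.50/10) = 0.3548
  Stage 3: F_3 = 10^(5.62/10) = 3.648, G_3 = 10^(17.7/10) = 58.88
Friis cascade:
  F = 1.291 + (3.999 − 1)/0.7745 + (3.648 − 1)/0.2748 = 14.80
NF = 10 log₁₀(14.80) = 11.70 dB

11.70 dB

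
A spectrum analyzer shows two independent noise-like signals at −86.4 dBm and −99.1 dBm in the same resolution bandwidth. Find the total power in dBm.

−86.2 dBm

Convert to linear, add, convert back:
P₁ = 2.29×10⁻¹² W, P₂ = 1.23×10⁻¹³ W
P_tot = 2.41×10⁻¹² W → 10 log₁₀(P_tot / 10⁻³) = −86.2 dBm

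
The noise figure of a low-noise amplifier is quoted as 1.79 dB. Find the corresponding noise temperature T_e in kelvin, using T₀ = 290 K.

148 K

F = 10^(1.79/10) = 1.51008
T_e = (F − 1)·T₀ = (1.51008 − 1) × 290 = 148 K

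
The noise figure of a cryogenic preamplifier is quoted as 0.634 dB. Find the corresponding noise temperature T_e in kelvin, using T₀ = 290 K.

F = 10^(0.634/10) = 1.15718
T_e = (F − 1)·T₀ = (1.15718 − 1) × 290 = 45.6 K

45.6 K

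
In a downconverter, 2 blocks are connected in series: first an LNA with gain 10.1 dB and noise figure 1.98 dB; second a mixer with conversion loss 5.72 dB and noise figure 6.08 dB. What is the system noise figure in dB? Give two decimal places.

2.73 dB

Convert to linear (a loss of L dB is a gain of −L dB): F_i = 10^(NF_i/10), G_i = 10^(G_i,dB/10)
  Stage 1: F_1 = 10^(1.98/10) = 1.578, G_1 = 10^(10.1/10) = 10.23
  Stage 2: F_2 = 10^(6.08/10) = 4.055, G_2 = 10^(−5.72/10) = 0.2679
Friis cascade:
  F = 1.578 + (4.055 − 1)/10.23 = 1.876
NF = 10 log₁₀(1.876) = 2.73 dB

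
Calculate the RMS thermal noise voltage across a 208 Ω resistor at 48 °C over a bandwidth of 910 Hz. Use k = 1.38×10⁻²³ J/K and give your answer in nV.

T = 48 °C + 273.15 = 321.15 K
V_n = √(4kTRB)
4kTRB = 4 × 1.38×10⁻²³ × 321.15 × 2.08×10² × 9.10×10² = 3.36×10⁻¹⁵ V²
V_n = √(3.36×10⁻¹⁵) = 5.79×10⁻⁸ V = 57.9 nV

57.9 nV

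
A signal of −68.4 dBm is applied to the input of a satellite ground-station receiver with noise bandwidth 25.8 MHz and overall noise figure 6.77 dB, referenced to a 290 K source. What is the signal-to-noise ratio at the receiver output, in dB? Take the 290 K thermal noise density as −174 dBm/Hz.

24.7 dB

Noise floor: N = −174 + 10 log₁₀(B) + NF
10 log₁₀(2.58×10⁷) = 74.12 dB
N = −174 + 74.12 + 6.77 = −93.11 dBm
SNR = P_sig − N = −68.4 − (−93.11) = 24.71 dB → 24.7 dB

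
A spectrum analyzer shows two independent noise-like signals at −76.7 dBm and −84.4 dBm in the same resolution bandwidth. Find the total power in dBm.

−76.0 dBm

Convert to linear, add, convert back:
P₁ = 2.14×10⁻¹¹ W, P₂ = 3.63×10⁻¹² W
P_tot = 2.50×10⁻¹¹ W → 10 log₁₀(P_tot / 10⁻³) = −76.0 dBm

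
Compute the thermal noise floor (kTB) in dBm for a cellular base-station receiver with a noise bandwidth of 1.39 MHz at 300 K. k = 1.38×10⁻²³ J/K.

P_n = kTB = 1.38×10⁻²³ × 300 × 1.39×10⁶ = 5.75×10⁻¹⁵ W
In dBm: 10 log₁₀(5.75×10⁻¹⁵ / 10⁻³) = −112.4 dBm

−112.4 dBm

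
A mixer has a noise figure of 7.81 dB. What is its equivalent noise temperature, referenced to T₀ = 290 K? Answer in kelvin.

F = 10^(7.81/10) = 6.03949
T_e = (F − 1)·T₀ = (6.03949 − 1) × 290 = 1461 K

1461 K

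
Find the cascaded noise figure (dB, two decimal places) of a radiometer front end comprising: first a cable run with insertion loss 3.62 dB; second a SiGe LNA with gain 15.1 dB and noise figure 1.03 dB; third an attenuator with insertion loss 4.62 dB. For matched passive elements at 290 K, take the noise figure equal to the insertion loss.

4.85 dB

Convert to linear (a loss of L dB is a gain of −L dB): F_i = 10^(NF_i/10), G_i = 10^(G_i,dB/10)
  Stage 1: F_1 = 10^(3.62/10) = 2.301, G_1 = 10^(−3.62/10) = 0.4345
  Stage 2: F_2 = 10^(1.03/10) = 1.268, G_2 = 10^(15.1/10) = 32.36
  Stage 3: F_3 = 10^(4.62/10) = 2.897, G_3 = 10^(−4.62/10) = 0.3451
Friis cascade:
  F = 2.301 + (1.268 − 1)/0.4345 + (2.897 − 1)/14.06 = 3.052
NF = 10 log₁₀(3.052) = 4.85 dB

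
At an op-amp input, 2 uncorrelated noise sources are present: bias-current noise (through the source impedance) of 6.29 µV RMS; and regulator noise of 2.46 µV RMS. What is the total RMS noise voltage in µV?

6.75 µV

Uncorrelated sources add in power (mean-square): V_tot = √(ΣV_i²)
V_tot = √[(6.29×10⁻⁶)² + (2.46×10⁻⁶)²] = 6.75×10⁻⁶ V = 6.75 µV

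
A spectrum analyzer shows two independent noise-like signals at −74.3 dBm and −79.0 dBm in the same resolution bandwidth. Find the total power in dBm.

Convert to linear, add, convert back:
P₁ = 3.72×10⁻¹¹ W, P₂ = 1.26×10⁻¹¹ W
P_tot = 4.97×10⁻¹¹ W → 10 log₁₀(P_tot / 10⁻³) = −73.0 dBm

−73.0 dBm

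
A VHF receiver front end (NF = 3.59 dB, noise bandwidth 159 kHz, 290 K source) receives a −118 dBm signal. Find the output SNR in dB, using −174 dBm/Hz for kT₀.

Noise floor: N = −174 + 10 log₁₀(B) + NF
10 log₁₀(1.59×10⁵) = 52.01 dB
N = −174 + 52.01 + 3.59 = −118.40 dBm
SNR = P_sig − N = −118 − (−118.40) = 0.40 dB → 0.4 dB

0.4 dB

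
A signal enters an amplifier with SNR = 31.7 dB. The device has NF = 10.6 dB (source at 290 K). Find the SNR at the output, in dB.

By definition F = SNR_in/SNR_out, so in dB: SNR_out = SNR_in − NF
SNR_out = 31.7 − 10.6 = 21.1 dB

21.1 dB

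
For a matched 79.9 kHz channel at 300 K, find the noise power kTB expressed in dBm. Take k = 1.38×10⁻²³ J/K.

−124.8 dBm

P_n = kTB = 1.38×10⁻²³ × 300 × 7.99×10⁴ = 3.31×10⁻¹⁶ W
In dBm: 10 log₁₀(3.31×10⁻¹⁶ / 10⁻³) = −124.8 dBm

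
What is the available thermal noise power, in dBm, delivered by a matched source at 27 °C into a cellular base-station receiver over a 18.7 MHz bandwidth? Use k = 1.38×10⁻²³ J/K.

−101.1 dBm

T = 27 °C + 273.15 = 300.15 K
P_n = kTB = 1.38×10⁻²³ × 300.15 × 1.87×10⁷ = 7.75×10⁻¹⁴ W
In dBm: 10 log₁₀(7.75×10⁻¹⁴ / 10⁻³) = −101.1 dBm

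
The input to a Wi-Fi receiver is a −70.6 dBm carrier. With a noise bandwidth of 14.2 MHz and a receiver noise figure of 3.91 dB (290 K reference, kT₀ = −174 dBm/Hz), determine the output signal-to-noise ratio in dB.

28.0 dB

Noise floor: N = −174 + 10 log₁₀(B) + NF
10 log₁₀(1.42×10⁷) = 71.52 dB
N = −174 + 71.52 + 3.91 = −98.57 dBm
SNR = P_sig − N = −70.6 − (−98.57) = 27.97 dB → 28.0 dB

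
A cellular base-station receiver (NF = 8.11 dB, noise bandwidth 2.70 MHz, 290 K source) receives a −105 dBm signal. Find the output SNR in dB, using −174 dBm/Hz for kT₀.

Noise floor: N = −174 + 10 log₁₀(B) + NF
10 log₁₀(2.70×10⁶) = 64.31 dB
N = −174 + 64.31 + 8.11 = −101.58 dBm
SNR = P_sig − N = −105 − (−101.58) = −3.42 dB → −3.4 dB

−3.4 dB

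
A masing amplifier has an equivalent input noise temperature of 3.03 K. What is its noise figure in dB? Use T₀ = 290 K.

F = 1 + T_e/T₀ = 1 + 3.03/290 = 1.01045
NF = 10 log₁₀(1.01045) = 0.045 dB

0.045 dB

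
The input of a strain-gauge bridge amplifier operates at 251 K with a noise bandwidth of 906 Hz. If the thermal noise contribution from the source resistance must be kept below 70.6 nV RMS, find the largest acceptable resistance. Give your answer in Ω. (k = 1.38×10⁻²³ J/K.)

Johnson–Nyquist: V_n = √(4kTRB) ⇒ R = V_n² / (4kTB)
4kTB = 4 × 1.38×10⁻²³ × 251 × 9.06×10² = 1.26×10⁻¹⁷
R = (7.06×10⁻⁸)² / 1.26×10⁻¹⁷ = 3.97×10² Ω = 397 Ω

397 Ω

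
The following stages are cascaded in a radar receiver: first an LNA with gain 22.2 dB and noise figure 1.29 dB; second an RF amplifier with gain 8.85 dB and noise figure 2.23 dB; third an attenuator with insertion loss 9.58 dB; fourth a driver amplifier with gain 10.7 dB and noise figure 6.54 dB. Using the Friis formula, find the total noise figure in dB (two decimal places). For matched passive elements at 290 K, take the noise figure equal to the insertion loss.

1.40 dB

Convert to linear (a loss of L dB is a gain of −L dB): F_i = 10^(NF_i/10), G_i = 10^(G_i,dB/10)
  Stage 1: F_1 = 10^(1.29/10) = 1.346, G_1 = 10^(22.2/10) = 166.0
  Stage 2: F_2 = 10^(2.23/10) = 1.671, G_2 = 10^(8.85/10) = 7.674
  Stage 3: F_3 = 10^(9.58/10) = 9.078, G_3 = 10^(−9.58/10) = 0.1102
  Stage 4: F_4 = 10^(6.54/10) = 4.508, G_4 = 10^(10.7/10) = 11.75
Friis cascade:
  F = 1.346 + (1.671 − 1)/166.0 + (9.078 − 1)/1274 + (4.508 − 1)/140.3 = 1.381
NF = 10 log₁₀(1.381) = 1.40 dB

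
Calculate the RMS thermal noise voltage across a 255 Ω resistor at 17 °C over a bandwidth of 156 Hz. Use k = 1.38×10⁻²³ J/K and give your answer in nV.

25.2 nV

T = 17 °C + 273.15 = 290.15 K
V_n = √(4kTRB)
4kTRB = 4 × 1.38×10⁻²³ × 290.15 × 2.55×10² × 1.56×10² = 6.37×10⁻¹⁶ V²
V_n = √(6.37×10⁻¹⁶) = 2.52×10⁻⁸ V = 25.2 nV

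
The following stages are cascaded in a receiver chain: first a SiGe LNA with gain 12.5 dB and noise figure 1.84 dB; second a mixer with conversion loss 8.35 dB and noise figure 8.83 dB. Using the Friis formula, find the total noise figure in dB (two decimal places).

2.79 dB

Convert to linear (a loss of L dB is a gain of −L dB): F_i = 10^(NF_i/10), G_i = 10^(G_i,dB/10)
  Stage 1: F_1 = 10^(1.84/10) = 1.528, G_1 = 10^(12.5/10) = 17.78
  Stage 2: F_2 = 10^(8.83/10) = 7.638, G_2 = 10^(−8.35/10) = 0.1462
Friis cascade:
  F = 1.528 + (7.638 − 1)/17.78 = 1.901
NF = 10 log₁₀(1.901) = 2.79 dB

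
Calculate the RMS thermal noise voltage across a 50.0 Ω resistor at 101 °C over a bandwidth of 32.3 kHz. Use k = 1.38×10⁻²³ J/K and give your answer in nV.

T = 101 °C + 273.15 = 374.15 K
V_n = √(4kTRB)
4kTRB = 4 × 1.38×10⁻²³ × 374.15 × 5.00×10¹ × 3.23×10⁴ = 3.34×10⁻¹⁴ V²
V_n = √(3.34×10⁻¹⁴) = 1.83×10⁻⁷ V = 183 nV

183 nV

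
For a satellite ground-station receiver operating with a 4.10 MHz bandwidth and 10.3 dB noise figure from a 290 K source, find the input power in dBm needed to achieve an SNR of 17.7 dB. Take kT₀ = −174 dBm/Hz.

Sensitivity = −174 + 10 log₁₀(B) + NF + SNR_min
= −174 + 66.13 + 10.3 + 17.7
= −79.87 dBm → −79.9 dBm

−79.9 dBm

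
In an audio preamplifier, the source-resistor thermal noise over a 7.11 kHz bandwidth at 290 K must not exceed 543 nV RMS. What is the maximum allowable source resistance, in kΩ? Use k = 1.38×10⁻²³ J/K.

2.59 kΩ

Johnson–Nyquist: V_n = √(4kTRB) ⇒ R = V_n² / (4kTB)
4kTB = 4 × 1.38×10⁻²³ × 290 × 7.11×10³ = 1.14×10⁻¹⁶
R = (5.43×10⁻⁷)² / 1.14×10⁻¹⁶ = 2.59×10³ Ω = 2.59 kΩ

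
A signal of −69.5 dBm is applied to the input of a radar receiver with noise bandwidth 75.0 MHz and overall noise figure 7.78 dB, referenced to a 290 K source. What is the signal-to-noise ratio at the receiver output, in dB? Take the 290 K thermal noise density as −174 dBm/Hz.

18.0 dB

Noise floor: N = −174 + 10 log₁₀(B) + NF
10 log₁₀(7.50×10⁷) = 78.75 dB
N = −174 + 78.75 + 7.78 = −87.47 dBm
SNR = P_sig − N = −69.5 − (−87.47) = 17.97 dB → 18.0 dB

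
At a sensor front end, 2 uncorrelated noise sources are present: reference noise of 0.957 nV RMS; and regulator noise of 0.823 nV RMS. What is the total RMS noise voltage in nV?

1.26 nV

Uncorrelated sources add in power (mean-square): V_tot = √(ΣV_i²)
V_tot = √[(9.57×10⁻¹⁰)² + (8.23×10⁻¹⁰)²] = 1.26×10⁻⁹ V = 1.26 nV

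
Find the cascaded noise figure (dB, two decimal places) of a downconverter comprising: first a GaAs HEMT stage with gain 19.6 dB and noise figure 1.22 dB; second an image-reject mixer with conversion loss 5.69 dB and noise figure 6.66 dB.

Convert to linear (a loss of L dB is a gain of −L dB): F_i = 10^(NF_i/10), G_i = 10^(G_i,dB/10)
  Stage 1: F_1 = 10^(1.22/10) = 1.324, G_1 = 10^(19.6/10) = 91.20
  Stage 2: F_2 = 10^(6.66/10) = 4.634, G_2 = 10^(−5.69/10) = 0.2698
Friis cascade:
  F = 1.324 + (4.634 − 1)/91.20 = 1.364
NF = 10 log₁₀(1.364) = 1.35 dB

1.35 dB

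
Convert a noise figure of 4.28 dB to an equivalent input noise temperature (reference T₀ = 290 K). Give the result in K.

F = 10^(4.28/10) = 2.67917
T_e = (F − 1)·T₀ = (2.67917 − 1) × 290 = 487 K

487 K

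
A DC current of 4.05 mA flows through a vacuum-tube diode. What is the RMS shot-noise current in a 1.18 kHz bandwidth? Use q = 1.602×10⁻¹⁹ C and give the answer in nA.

I_n = √(2qI·B)
2qI·B = 2 × 1.602×10⁻¹⁹ × 4.05×10⁻³ × 1.18×10³ = 1.53×10⁻¹⁸ A²
I_n = √(1.53×10⁻¹⁸) = 1.24×10⁻⁹ A = 1.24 nA

1.24 nA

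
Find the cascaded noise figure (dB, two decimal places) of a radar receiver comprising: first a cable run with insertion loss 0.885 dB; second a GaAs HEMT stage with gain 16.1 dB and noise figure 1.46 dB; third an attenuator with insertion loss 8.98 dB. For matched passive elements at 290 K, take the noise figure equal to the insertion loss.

Convert to linear (a loss of L dB is a gain of −L dB): F_i = 10^(NF_i/10), G_i = 10^(G_i,dB/10)
  Stage 1: F_1 = 10^(0.885/10) = 1.226, G_1 = 10^(−0.885/10) = 0.8156
  Stage 2: F_2 = 10^(1.46/10) = 1.400, G_2 = 10^(16.1/10) = 40.74
  Stage 3: F_3 = 10^(8.98/10) = 7.907, G_3 = 10^(−8.98/10) = 0.1265
Friis cascade:
  F = 1.226 + (1.400 − 1)/0.8156 + (7.907 − 1)/33.23 = 1.924
NF = 10 log₁₀(1.924) = 2.84 dB

2.84 dB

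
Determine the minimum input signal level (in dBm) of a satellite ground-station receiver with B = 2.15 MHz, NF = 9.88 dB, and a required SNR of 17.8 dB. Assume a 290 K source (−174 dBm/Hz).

−83.0 dBm

Sensitivity = −174 + 10 log₁₀(B) + NF + SNR_min
= −174 + 63.32 + 9.88 + 17.8
= −83.00 dBm → −83.0 dBm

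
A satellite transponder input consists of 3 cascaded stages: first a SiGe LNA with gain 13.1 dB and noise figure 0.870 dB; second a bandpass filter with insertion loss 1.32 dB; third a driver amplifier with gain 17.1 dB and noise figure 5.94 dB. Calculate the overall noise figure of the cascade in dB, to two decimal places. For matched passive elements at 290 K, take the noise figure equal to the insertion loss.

Convert to linear (a loss of L dB is a gain of −L dB): F_i = 10^(NF_i/10), G_i = 10^(G_i,dB/10)
  Stage 1: F_1 = 10^(0.870/10) = 1.222, G_1 = 10^(13.1/10) = 20.42
  Stage 2: F_2 = 10^(1.32/10) = 1.355, G_2 = 10^(−1.32/10) = 0.7379
  Stage 3: F_3 = 10^(5.94/10) = 3.926, G_3 = 10^(17.1/10) = 51.29
Friis cascade:
  F = 1.222 + (1.355 − 1)/20.42 + (3.926 − 1)/15.07 = 1.433
NF = 10 log₁₀(1.433) = 1.56 dB

1.56 dB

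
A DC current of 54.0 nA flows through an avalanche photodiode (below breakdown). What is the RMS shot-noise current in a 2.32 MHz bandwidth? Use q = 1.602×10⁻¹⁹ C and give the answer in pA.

200 pA

I_n = √(2qI·B)
2qI·B = 2 × 1.602×10⁻¹⁹ × 5.40×10⁻⁸ × 2.32×10⁶ = 4.01×10⁻²⁰ A²
I_n = √(4.01×10⁻²⁰) = 2.00×10⁻¹⁰ A = 200 pA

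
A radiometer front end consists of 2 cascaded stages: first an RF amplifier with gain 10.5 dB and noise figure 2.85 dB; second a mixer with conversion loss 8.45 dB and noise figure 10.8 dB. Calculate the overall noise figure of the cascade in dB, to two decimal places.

4.64 dB

Convert to linear (a loss of L dB is a gain of −L dB): F_i = 10^(NF_i/10), G_i = 10^(G_i,dB/10)
  Stage 1: F_1 = 10^(2.85/10) = 1.928, G_1 = 10^(10.5/10) = 11.22
  Stage 2: F_2 = 10^(10.8/10) = 12.02, G_2 = 10^(−8.45/10) = 0.1429
Friis cascade:
  F = 1.928 + (12.02 − 1)/11.22 = 2.910
NF = 10 log₁₀(2.910) = 4.64 dB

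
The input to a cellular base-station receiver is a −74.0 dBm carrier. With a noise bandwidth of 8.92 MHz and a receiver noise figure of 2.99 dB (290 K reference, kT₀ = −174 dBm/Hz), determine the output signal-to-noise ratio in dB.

27.5 dB

Noise floor: N = −174 + 10 log₁₀(B) + NF
10 log₁₀(8.92×10⁶) = 69.5 dB
N = −174 + 69.5 + 2.99 = −101.51 dBm
SNR = P_sig − N = −74.0 − (−101.51) = 27.51 dB → 27.5 dB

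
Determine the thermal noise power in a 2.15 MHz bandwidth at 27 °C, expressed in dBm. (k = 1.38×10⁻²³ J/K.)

−110.5 dBm

T = 27 °C + 273.15 = 300.15 K
P_n = kTB = 1.38×10⁻²³ × 300.15 × 2.15×10⁶ = 8.91×10⁻¹⁵ W
In dBm: 10 log₁₀(8.91×10⁻¹⁵ / 10⁻³) = −110.5 dBm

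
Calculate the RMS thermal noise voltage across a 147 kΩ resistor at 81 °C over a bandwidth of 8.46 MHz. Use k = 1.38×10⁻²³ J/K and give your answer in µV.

156 µV

T = 81 °C + 273.15 = 354.15 K
V_n = √(4kTRB)
4kTRB = 4 × 1.38×10⁻²³ × 354.15 × 1.47×10⁵ × 8.46×10⁶ = 2.43×10⁻⁸ V²
V_n = √(2.43×10⁻⁸) = 1.56×10⁻⁴ V = 156 µV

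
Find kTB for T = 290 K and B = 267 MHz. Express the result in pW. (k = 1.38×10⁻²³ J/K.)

P_n = kTB = 1.38×10⁻²³ × 290 × 2.67×10⁸ = 1.07×10⁻¹² W = 1.07 pW

1.07 pW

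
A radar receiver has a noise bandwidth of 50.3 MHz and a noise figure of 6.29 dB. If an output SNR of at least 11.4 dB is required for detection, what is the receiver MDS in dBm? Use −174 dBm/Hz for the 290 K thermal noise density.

Sensitivity = −174 + 10 log₁₀(B) + NF + SNR_min
= −174 + 77.02 + 6.29 + 11.4
= −79.29 dBm → −79.3 dBm

−79.3 dBm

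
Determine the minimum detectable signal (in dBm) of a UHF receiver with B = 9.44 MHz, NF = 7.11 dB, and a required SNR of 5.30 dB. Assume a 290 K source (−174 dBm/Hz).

Sensitivity = −174 + 10 log₁₀(B) + NF + SNR_min
= −174 + 69.75 + 7.11 + 5.30
= −91.84 dBm → −91.8 dBm

−91.8 dBm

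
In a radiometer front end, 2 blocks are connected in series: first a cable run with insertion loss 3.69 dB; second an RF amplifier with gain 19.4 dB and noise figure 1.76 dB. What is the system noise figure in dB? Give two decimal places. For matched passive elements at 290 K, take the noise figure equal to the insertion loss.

5.45 dB

Convert to linear (a loss of L dB is a gain of −L dB): F_i = 10^(NF_i/10), G_i = 10^(G_i,dB/10)
  Stage 1: F_1 = 10^(3.69/10) = 2.339, G_1 = 10^(−3.69/10) = 0.4276
  Stage 2: F_2 = 10^(1.76/10) = 1.500, G_2 = 10^(19.4/10) = 87.10
Friis cascade:
  F = 2.339 + (1.500 − 1)/0.4276 = 3.508
NF = 10 log₁₀(3.508) = 5.45 dB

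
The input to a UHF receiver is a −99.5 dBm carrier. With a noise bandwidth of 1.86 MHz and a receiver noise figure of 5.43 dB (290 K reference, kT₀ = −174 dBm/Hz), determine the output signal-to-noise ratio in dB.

6.4 dB

Noise floor: N = −174 + 10 log₁₀(B) + NF
10 log₁₀(1.86×10⁶) = 62.7 dB
N = −174 + 62.7 + 5.43 = −105.87 dBm
SNR = P_sig − N = −99.5 − (−105.87) = 6.37 dB → 6.4 dB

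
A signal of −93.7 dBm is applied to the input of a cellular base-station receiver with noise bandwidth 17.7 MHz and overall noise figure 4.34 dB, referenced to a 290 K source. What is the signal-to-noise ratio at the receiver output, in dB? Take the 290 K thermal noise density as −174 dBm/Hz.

Noise floor: N = −174 + 10 log₁₀(B) + NF
10 log₁₀(1.77×10⁷) = 72.48 dB
N = −174 + 72.48 + 4.34 = −97.18 dBm
SNR = P_sig − N = −93.7 − (−97.18) = 3.48 dB → 3.5 dB

3.5 dB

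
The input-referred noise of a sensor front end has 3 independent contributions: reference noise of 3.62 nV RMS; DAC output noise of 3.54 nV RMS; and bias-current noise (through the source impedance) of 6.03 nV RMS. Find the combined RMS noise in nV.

7.87 nV

Uncorrelated sources add in power (mean-square): V_tot = √(ΣV_i²)
V_tot = √[(3.62×10⁻⁹)² + (3.54×10⁻⁹)² + (6.03×10⁻⁹)²] = 7.87×10⁻⁹ V = 7.87 nV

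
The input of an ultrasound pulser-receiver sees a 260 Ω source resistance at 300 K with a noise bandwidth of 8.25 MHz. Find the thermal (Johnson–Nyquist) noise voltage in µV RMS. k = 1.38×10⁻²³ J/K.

V_n = √(4kTRB)
4kTRB = 4 × 1.38×10⁻²³ × 300 × 2.60×10² × 8.25×10⁶ = 3.55×10⁻¹¹ V²
V_n = √(3.55×10⁻¹¹) = 5.96×10⁻⁶ V = 5.96 µV

5.96 µV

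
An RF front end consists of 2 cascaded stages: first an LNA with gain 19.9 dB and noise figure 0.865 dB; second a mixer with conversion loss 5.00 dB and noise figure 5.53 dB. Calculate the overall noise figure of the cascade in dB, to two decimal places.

0.96 dB

Convert to linear (a loss of L dB is a gain of −L dB): F_i = 10^(NF_i/10), G_i = 10^(G_i,dB/10)
  Stage 1: F_1 = 10^(0.865/10) = 1.220, G_1 = 10^(19.9/10) = 97.72
  Stage 2: F_2 = 10^(5.53/10) = 3.573, G_2 = 10^(−5.00/10) = 0.3162
Friis cascade:
  F = 1.220 + (3.573 − 1)/97.72 = 1.247
NF = 10 log₁₀(1.247) = 0.96 dB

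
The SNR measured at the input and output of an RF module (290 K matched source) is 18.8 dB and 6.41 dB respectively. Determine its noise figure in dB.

12.39 dB

NF (dB) = SNR_in(dB) − SNR_out(dB) when the source is at T₀
NF = 18.8 − 6.41 = 12.39 dB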